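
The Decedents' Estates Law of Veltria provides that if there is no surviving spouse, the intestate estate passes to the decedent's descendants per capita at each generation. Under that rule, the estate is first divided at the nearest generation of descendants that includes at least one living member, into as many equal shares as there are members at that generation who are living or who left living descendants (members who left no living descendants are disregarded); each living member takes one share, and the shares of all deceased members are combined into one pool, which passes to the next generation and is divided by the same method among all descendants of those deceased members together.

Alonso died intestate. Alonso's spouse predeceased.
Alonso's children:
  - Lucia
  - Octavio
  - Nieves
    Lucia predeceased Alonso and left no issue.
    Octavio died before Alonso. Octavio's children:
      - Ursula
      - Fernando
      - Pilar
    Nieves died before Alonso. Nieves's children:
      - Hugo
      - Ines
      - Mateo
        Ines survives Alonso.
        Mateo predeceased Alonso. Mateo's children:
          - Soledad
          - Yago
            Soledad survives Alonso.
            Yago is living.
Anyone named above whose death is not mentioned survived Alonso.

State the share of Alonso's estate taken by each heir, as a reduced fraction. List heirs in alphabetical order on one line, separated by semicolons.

Fernando 1/6; Hugo 1/6; Ines 1/6; Pilar 1/6; Soledad 1/12; Ursula 1/6; Yago 1/12

There is no surviving spouse, so the entire estate passes to Alonso's descendants per capita at each generation.
No one at generation 1 (Octavio, Nieves) is living; moving to the next generation.
At generation 2 (Ursula, Fernando, Pilar, Hugo, Ines, Mateo) there are 6 shares of (1)/6 = 1/6 each.
Living: Ursula, Fernando, Pilar, Hugo, and Ines — each takes 1/6.
Deceased: Mateo. That 1/6 share is carried to generation 3.
At generation 3 (Soledad, Yago) there are 2 shares of (1/6)/2 = 1/12 each.
Living: Soledad and Yago — each takes 1/12.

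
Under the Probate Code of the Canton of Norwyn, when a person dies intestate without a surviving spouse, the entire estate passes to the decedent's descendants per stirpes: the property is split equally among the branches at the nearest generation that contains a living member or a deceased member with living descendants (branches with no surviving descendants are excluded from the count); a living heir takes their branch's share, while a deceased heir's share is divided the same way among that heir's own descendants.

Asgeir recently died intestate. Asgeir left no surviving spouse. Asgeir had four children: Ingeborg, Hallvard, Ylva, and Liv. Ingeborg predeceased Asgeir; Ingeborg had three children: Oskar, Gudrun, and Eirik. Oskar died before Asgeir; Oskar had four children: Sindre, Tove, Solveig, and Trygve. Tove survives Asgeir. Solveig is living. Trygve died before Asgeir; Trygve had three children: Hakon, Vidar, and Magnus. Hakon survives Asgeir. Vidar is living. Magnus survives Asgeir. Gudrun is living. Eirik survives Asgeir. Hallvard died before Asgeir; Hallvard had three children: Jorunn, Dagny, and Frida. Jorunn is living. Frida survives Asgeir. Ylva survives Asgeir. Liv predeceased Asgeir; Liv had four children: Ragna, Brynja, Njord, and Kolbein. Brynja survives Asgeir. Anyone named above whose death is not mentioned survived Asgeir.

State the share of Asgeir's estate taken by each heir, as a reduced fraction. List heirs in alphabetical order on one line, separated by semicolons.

There is no surviving spouse, so the entire estate passes to Asgeir's descendants per stirpes.
The estate is divided into 4 equal shares of 1/4 among Ingeborg, Hallvard, Ylva, Liv.
Ingeborg predeceased; the 1/4 allotted to Ingeborg's branch passes to Ingeborg's issue by representation.
The 1/4 is divided into 3 equal shares of 1/12 among Oskar, Gudrun, Eirik.
Oskar predeceased; the 1/12 allotted to Oskar's branch passes to Oskar's issue by representation.
The 1/12 is divided into 4 equal shares of 1/48 among Sindre, Tove, Solveig, Trygve.
Sindre is living and takes 1/48.
Tove is living and takes 1/48.
Solveig is living and takes 1/48.
Trygve predeceased; the 1/48 allotted to Trygve's branch passes to Trygve's issue by representation.
The 1/48 is divided into 3 equal shares of 1/144 among Hakon, Vidar, Magnus.
Hakon is living and takes 1/144.
Vidar is living and takes 1/144.
Magnus is living and takes 1/144.
Gudrun is living and takes 1/12.
Eirik is living and takes 1/12.
Hallvard predeceased; the 1/4 allotted to Hallvard's branch passes to Hallvard's issue by representation.
The 1/4 is divided into 3 equal shares of 1/12 among Jorunn, Dagny, Frida.
Jorunn is living and takes 1/12.
Dagny is living and takes 1/12.
Frida is living and takes 1/12.
Ylva is living and takes 1/4.
Liv predeceased; the 1/4 allotted to Liv's branch passes to Liv's issue by representation.
The 1/4 is divided into 4 equal shares of 1/16 among Ragna, Brynja, Njord, Kolbein.
Ragna is living and takes 1/16.
Brynja is living and takes 1/16.
Njord is living and takes 1/16.
Kolbein is living and takes 1/16.

Brynja 1/16; Dagny 1/12; Eirik 1/12; Frida 1/12; Gudrun 1/12; Hakon 1/144; Jorunn 1/12; Kolbein 1/16; Magnus 1/144; Njord 1/16; Ragna 1/16; Sindre 1/48; Solveig 1/48; Tove 1/48; Vidar 1/144; Ylva 1/4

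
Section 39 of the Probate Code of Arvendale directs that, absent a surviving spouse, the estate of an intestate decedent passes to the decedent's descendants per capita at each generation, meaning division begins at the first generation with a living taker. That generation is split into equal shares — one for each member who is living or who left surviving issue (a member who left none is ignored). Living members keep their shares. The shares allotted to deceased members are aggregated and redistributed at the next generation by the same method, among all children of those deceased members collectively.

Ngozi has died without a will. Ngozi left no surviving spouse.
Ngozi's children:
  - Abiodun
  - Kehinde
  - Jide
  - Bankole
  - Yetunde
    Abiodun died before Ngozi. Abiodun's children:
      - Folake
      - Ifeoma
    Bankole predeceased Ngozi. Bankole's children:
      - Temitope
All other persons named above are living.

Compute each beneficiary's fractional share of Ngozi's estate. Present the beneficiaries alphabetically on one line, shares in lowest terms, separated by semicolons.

There is no surviving spouse, so the entire estate passes to Ngozi's descendants per capita at each generation.
At generation 1 (Abiodun, Kehinde, Jide, Bankole, Yetunde) there are 5 shares of (1)/5 = 1/5 each.
Living: Kehinde, Jide, and Yetunde — each takes 1/5.
Deceased: Abiodun and Bankole. Their combined 2/5 is pooled and carried to generation 2.
At generation 2 (Folake, Ifeoma, Temitope) there are 3 shares of (2/5)/3 = 2/15 each.
Living: Folake, Ifeoma, and Temitope — each takes 2/15.

Folake 2/15; Ifeoma 2/15; Jide 1/5; Kehinde 1/5; Temitope 2/15; Yetunde 1/5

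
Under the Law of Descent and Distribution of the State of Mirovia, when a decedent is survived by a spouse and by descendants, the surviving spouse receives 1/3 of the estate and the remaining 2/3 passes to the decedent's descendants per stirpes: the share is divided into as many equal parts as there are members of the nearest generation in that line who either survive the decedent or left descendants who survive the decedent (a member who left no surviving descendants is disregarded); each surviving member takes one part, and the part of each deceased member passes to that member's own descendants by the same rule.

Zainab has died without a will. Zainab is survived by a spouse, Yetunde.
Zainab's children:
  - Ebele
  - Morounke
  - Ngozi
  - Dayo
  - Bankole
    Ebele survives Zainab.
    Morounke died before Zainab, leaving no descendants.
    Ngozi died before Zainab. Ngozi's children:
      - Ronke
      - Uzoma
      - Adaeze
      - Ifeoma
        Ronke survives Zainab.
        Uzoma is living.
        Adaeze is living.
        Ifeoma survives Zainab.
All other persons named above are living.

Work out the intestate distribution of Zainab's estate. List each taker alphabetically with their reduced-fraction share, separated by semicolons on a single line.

Yetunde, as surviving spouse, takes 1/3.
The remaining 2/3 passes to Zainab's descendants per stirpes.
Morounke left no surviving issue, so that branch lapses and is disregarded.
The 2/3 is divided into 4 equal shares of 1/6 among Ebele, Ngozi, Dayo, Bankole.
Ebele is living and takes 1/6.
Ngozi predeceased; the 1/6 allotted to Ngozi's branch passes to Ngozi's issue by representation.
The 1/6 is divided into 4 equal shares of 1/24 among Ronke, Uzoma, Adaeze, Ifeoma.
Ronke is living and takes 1/24.
Uzoma is living and takes 1/24.
Adaeze is living and takes 1/24.
Ifeoma is living and takes 1/24.
Dayo is living and takes 1/6.
Bankole is living and takes 1/6.

Adaeze 1/24; Bankole 1/6; Dayo 1/6; Ebele 1/6; Ifeoma 1/24; Ronke 1/24; Uzoma 1/24; Yetunde 1/3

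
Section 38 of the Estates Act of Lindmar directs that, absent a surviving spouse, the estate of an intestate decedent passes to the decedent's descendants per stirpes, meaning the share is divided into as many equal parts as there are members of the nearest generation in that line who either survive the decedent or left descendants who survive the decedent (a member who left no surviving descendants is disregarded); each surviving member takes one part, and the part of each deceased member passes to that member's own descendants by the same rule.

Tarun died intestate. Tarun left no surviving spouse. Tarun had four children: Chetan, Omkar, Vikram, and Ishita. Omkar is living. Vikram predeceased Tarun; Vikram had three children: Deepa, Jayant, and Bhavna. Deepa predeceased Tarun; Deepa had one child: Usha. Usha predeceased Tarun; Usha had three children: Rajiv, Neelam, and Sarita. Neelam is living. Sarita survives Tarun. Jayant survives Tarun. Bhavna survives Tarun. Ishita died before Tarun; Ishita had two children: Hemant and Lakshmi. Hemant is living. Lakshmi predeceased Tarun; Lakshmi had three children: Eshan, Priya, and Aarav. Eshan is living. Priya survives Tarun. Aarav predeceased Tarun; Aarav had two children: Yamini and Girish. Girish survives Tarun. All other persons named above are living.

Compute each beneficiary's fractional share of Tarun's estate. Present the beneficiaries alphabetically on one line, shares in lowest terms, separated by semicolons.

There is no surviving spouse, so the entire estate passes to Tarun's descendants per stirpes.
The estate is divided into 4 equal shares of 1/4 among Chetan, Omkar, Vikram, Ishita.
Chetan is living and takes 1/4.
Omkar is living and takes 1/4.
Vikram predeceased; the 1/4 allotted to Vikram's branch passes to Vikram's issue by representation.
The 1/4 is divided into 3 equal shares of 1/12 among Deepa, Jayant, Bhavna.
Deepa predeceased; the 1/12 allotted to Deepa's branch passes to Deepa's issue by representation.
Usha's line is the sole branch at this level, so the full 1/12 passes to Usha's issue by representation.
The 1/12 is divided into 3 equal shares of 1/36 among Rajiv, Neelam, Sarita.
Rajiv is living and takes 1/36.
Neelam is living and takes 1/36.
Sarita is living and takes 1/36.
Jayant is living and takes 1/12.
Bhavna is living and takes 1/12.
Ishita predeceased; the 1/4 allotted to Ishita's branch passes to Ishita's issue by representation.
The 1/4 is divided into 2 equal shares of 1/8 among Hemant, Lakshmi.
Hemant is living and takes 1/8.
Lakshmi predeceased; the 1/8 allotted to Lakshmi's branch passes to Lakshmi's issue by representation.
The 1/8 is divided into 3 equal shares of 1/24 among Eshan, Priya, Aarav.
Eshan is living and takes 1/24.
Priya is living and takes 1/24.
Aarav predeceased; the 1/24 allotted to Aarav's branch passes to Aarav's issue by representation.
The 1/24 is divided into 2 equal shares of 1/48 among Yamini, Girish.
Yamini is living and takes 1/48.
Girish is living and takes 1/48.

Bhavna 1/12; Chetan 1/4; Eshan 1/24; Girish 1/48; Hemant 1/8; Jayant 1/12; Neelam 1/36; Omkar 1/4; Priya 1/24; Rajiv 1/36; Sarita 1/36; Yamini 1/48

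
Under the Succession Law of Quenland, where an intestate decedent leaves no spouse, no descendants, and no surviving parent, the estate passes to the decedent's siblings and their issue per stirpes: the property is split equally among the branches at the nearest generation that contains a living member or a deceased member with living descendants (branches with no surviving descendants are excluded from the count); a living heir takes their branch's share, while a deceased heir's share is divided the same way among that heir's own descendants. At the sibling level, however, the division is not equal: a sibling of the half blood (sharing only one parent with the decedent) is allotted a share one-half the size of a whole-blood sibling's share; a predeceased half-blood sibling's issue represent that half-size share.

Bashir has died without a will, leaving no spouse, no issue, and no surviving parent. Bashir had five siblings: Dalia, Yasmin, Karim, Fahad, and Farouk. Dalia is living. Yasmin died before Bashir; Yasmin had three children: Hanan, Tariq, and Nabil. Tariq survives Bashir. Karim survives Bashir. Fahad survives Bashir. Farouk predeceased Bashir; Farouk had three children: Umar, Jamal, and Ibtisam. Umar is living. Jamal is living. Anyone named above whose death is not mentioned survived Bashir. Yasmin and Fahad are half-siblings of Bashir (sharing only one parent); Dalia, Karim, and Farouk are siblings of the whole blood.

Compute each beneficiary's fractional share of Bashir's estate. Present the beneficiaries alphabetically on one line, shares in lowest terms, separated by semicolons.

Dalia 1/4; Fahad 1/8; Hanan 1/24; Ibtisam 1/12; Jamal 1/12; Karim 1/4; Nabil 1/24; Tariq 1/24; Umar 1/12

No spouse, descendants, or parent survives, so the estate passes to Bashir's siblings per stirpes.
Half-blood siblings count for one-half the weight of whole-blood siblings at the initial division.
Dividing 1 in proportion to weights (total weight 4): Dalia (weight 1) → 1/4; Yasmin (weight 1/2) → 1/8; Karim (weight 1) → 1/4; Fahad (weight 1/2) → 1/8; Farouk (weight 1) → 1/4.
Dalia is living and takes 1/4.
Yasmin predeceased; the 1/8 allotted to Yasmin's branch passes to Yasmin's issue by representation.
The 1/8 is divided into 3 equal shares of 1/24 among Hanan, Tariq, Nabil.
Hanan is living and takes 1/24.
Tariq is living and takes 1/24.
Nabil is living and takes 1/24.
Karim is living and takes 1/4.
Fahad is living and takes 1/8.
Farouk predeceased; the 1/4 allotted to Farouk's branch passes to Farouk's issue by representation.
The 1/4 is divided into 3 equal shares of 1/12 among Umar, Jamal, Ibtisam.
Umar is living and takes 1/12.
Jamal is living and takes 1/12.
Ibtisam is living and takes 1/12.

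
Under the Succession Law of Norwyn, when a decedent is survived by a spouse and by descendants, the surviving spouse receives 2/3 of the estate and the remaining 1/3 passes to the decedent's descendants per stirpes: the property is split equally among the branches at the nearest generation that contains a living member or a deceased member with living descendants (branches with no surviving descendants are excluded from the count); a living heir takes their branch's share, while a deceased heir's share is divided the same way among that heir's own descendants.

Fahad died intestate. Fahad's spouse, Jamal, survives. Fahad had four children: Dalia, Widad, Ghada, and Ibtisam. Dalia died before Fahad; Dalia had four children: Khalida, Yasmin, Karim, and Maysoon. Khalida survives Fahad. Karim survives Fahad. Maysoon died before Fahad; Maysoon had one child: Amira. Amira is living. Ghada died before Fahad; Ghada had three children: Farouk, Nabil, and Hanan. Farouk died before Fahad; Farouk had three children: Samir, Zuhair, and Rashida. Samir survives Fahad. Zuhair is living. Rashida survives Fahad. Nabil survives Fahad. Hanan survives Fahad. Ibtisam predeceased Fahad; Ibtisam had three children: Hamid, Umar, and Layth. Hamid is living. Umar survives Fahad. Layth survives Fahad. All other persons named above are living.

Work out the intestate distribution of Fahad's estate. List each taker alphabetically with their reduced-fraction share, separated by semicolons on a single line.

Amira 1/48; Hamid 1/36; Hanan 1/36; Jamal 2/3; Karim 1/48; Khalida 1/48; Layth 1/36; Nabil 1/36; Rashida 1/108; Samir 1/108; Umar 1/36; Widad 1/12; Yasmin 1/48; Zuhair 1/108

Jamal, as surviving spouse, takes 2/3.
The remaining 1/3 passes to Fahad's descendants per stirpes.
The 1/3 is divided into 4 equal shares of 1/12 among Dalia, Widad, Ghada, Ibtisam.
Dalia predeceased; the 1/12 allotted to Dalia's branch passes to Dalia's issue by representation.
The 1/12 is divided into 4 equal shares of 1/48 among Khalida, Yasmin, Karim, Maysoon.
Khalida is living and takes 1/48.
Yasmin is living and takes 1/48.
Karim is living and takes 1/48.
Maysoon predeceased; the 1/48 allotted to Maysoon's branch passes to Maysoon's issue by representation.
Amira is the sole taker at this level and receives the full 1/48.
Widad is living and takes 1/12.
Ghada predeceased; the 1/12 allotted to Ghada's branch passes to Ghada's issue by representation.
The 1/12 is divided into 3 equal shares of 1/36 among Farouk, Nabil, Hanan.
Farouk predeceased; the 1/36 allotted to Farouk's branch passes to Farouk's issue by representation.
The 1/36 is divided into 3 equal shares of 1/108 among Samir, Zuhair, Rashida.
Samir is living and takes 1/108.
Zuhair is living and takes 1/108.
Rashida is living and takes 1/108.
Nabil is living and takes 1/36.
Hanan is living and takes 1/36.
Ibtisam predeceased; the 1/12 allotted to Ibtisam's branch passes to Ibtisam's issue by representation.
The 1/12 is divided into 3 equal shares of 1/36 among Hamid, Umar, Layth.
Hamid is living and takes 1/36.
Umar is living and takes 1/36.
Layth is living and takes 1/36.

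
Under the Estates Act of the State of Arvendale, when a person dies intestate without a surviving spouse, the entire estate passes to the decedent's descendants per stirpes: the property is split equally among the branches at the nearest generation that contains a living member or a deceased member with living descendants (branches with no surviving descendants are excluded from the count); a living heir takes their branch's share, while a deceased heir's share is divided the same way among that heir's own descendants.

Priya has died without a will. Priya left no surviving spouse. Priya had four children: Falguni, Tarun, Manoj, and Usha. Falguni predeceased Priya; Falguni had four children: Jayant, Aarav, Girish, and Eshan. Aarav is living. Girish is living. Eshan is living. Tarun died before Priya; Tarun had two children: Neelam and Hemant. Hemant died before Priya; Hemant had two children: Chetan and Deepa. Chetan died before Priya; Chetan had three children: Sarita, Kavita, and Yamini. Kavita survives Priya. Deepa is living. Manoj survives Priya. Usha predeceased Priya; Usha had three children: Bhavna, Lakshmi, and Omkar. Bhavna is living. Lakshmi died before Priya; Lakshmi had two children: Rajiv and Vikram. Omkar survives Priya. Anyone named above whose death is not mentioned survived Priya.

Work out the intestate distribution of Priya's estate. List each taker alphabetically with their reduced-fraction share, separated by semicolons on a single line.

Aarav 1/16; Bhavna 1/12; Deepa 1/16; Eshan 1/16; Girish 1/16; Jayant 1/16; Kavita 1/48; Manoj 1/4; Neelam 1/8; Omkar 1/12; Rajiv 1/24; Sarita 1/48; Vikram 1/24; Yamini 1/48

There is no surviving spouse, so the entire estate passes to Priya's descendants per stirpes.
The estate is divided into 4 equal shares of 1/4 among Falguni, Tarun, Manoj, Usha.
Falguni predeceased; the 1/4 allotted to Falguni's branch passes to Falguni's issue by representation.
The 1/4 is divided into 4 equal shares of 1/16 among Jayant, Aarav, Girish, Eshan.
Jayant is living and takes 1/16.
Aarav is living and takes 1/16.
Girish is living and takes 1/16.
Eshan is living and takes 1/16.
Tarun predeceased; the 1/4 allotted to Tarun's branch passes to Tarun's issue by representation.
The 1/4 is divided into 2 equal shares of 1/8 among Neelam, Hemant.
Neelam is living and takes 1/8.
Hemant predeceased; the 1/8 allotted to Hemant's branch passes to Hemant's issue by representation.
The 1/8 is divided into 2 equal shares of 1/16 among Chetan, Deepa.
Chetan predeceased; the 1/16 allotted to Chetan's branch passes to Chetan's issue by representation.
The 1/16 is divided into 3 equal shares of 1/48 among Sarita, Kavita, Yamini.
Sarita is living and takes 1/48.
Kavita is living and takes 1/48.
Yamini is living and takes 1/48.
Deepa is living and takes 1/16.
Manoj is living and takes 1/4.
Usha predeceased; the 1/4 allotted to Usha's branch passes to Usha's issue by representation.
The 1/4 is divided into 3 equal shares of 1/12 among Bhavna, Lakshmi, Omkar.
Bhavna is living and takes 1/12.
Lakshmi predeceased; the 1/12 allotted to Lakshmi's branch passes to Lakshmi's issue by representation.
The 1/12 is divided into 2 equal shares of 1/24 among Rajiv, Vikram.
Rajiv is living and takes 1/24.
Vikram is living and takes 1/24.
Omkar is living and takes 1/12.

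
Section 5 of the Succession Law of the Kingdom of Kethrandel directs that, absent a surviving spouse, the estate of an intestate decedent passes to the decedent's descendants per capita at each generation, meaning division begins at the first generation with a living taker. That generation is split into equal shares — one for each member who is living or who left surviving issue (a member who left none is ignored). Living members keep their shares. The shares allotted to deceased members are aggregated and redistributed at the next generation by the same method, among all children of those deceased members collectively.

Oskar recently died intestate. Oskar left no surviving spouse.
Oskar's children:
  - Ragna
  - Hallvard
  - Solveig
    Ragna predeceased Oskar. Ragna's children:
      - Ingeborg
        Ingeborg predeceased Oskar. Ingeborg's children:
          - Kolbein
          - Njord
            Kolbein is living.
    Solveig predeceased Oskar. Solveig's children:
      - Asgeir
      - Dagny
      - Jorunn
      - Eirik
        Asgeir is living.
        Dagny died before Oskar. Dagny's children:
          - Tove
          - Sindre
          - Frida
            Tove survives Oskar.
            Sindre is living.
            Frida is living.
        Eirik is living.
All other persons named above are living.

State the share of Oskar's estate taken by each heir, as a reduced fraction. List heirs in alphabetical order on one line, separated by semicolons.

Asgeir 2/15; Eirik 2/15; Frida 4/75; Hallvard 1/3; Jorunn 2/15; Kolbein 4/75; Njord 4/75; Sindre 4/75; Tove 4/75

There is no surviving spouse, so the entire estate passes to Oskar's descendants per capita at each generation.
At generation 1 (Ragna, Hallvard, Solveig) there are 3 shares of (1)/3 = 1/3 each.
Living: Hallvard — each takes 1/3.
Deceased: Ragna and Solveig. Their combined 2/3 is pooled and carried to generation 2.
At generation 2 (Ingeborg, Asgeir, Dagny, Jorunn, Eirik) there are 5 shares of (2/3)/5 = 2/15 each.
Living: Asgeir, Jorunn, and Eirik — each takes 2/15.
Deceased: Ingeborg and Dagny. Their combined 4/15 is pooled and carried to generation 3.
At generation 3 (Kolbein, Njord, Tove, Sindre, Frida) there are 5 shares of (4/15)/5 = 4/75 each.
Living: Kolbein, Njord, Tove, Sindre, and Frida — each takes 4/75.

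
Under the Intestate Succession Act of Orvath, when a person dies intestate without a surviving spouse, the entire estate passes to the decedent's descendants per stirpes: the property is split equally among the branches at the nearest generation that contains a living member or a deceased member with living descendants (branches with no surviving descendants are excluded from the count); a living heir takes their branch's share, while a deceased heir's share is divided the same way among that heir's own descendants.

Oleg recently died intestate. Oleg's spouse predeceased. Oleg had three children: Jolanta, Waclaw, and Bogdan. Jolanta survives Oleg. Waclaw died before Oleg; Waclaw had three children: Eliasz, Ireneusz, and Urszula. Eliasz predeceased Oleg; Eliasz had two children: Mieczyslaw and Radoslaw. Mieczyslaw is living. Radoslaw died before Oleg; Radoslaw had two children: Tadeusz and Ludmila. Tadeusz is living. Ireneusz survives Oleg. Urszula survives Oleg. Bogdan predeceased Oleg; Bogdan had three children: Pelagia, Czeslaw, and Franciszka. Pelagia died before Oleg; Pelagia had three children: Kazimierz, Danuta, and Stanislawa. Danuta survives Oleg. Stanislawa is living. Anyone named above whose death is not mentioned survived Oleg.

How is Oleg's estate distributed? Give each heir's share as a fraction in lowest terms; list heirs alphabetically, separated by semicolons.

There is no surviving spouse, so the entire estate passes to Oleg's descendants per stirpes.
The estate is divided into 3 equal shares of 1/3 among Jolanta, Waclaw, Bogdan.
Jolanta is living and takes 1/3.
Waclaw predeceased; the 1/3 allotted to Waclaw's branch passes to Waclaw's issue by representation.
The 1/3 is divided into 3 equal shares of 1/9 among Eliasz, Ireneusz, Urszula.
Eliasz predeceased; the 1/9 allotted to Eliasz's branch passes to Eliasz's issue by representation.
The 1/9 is divided into 2 equal shares of 1/18 among Mieczyslaw, Radoslaw.
Mieczyslaw is living and takes 1/18.
Radoslaw predeceased; the 1/18 allotted to Radoslaw's branch passes to Radoslaw's issue by representation.
The 1/18 is divided into 2 equal shares of 1/36 among Tadeusz, Ludmila.
Tadeusz is living and takes 1/36.
Ludmila is living and takes 1/36.
Ireneusz is living and takes 1/9.
Urszula is living and takes 1/9.
Bogdan predeceased; the 1/3 allotted to Bogdan's branch passes to Bogdan's issue by representation.
The 1/3 is divided into 3 equal shares of 1/9 among Pelagia, Czeslaw, Franciszka.
Pelagia predeceased; the 1/9 allotted to Pelagia's branch passes to Pelagia's issue by representation.
The 1/9 is divided into 3 equal shares of 1/27 among Kazimierz, Danuta, Stanislawa.
Kazimierz is living and takes 1/27.
Danuta is living and takes 1/27.
Stanislawa is living and takes 1/27.
Czeslaw is living and takes 1/9.
Franciszka is living and takes 1/9.

Czeslaw 1/9; Danuta 1/27; Franciszka 1/9; Ireneusz 1/9; Jolanta 1/3; Kazimierz 1/27; Ludmila 1/36; Mieczyslaw 1/18; Stanislawa 1/27; Tadeusz 1/36; Urszula 1/9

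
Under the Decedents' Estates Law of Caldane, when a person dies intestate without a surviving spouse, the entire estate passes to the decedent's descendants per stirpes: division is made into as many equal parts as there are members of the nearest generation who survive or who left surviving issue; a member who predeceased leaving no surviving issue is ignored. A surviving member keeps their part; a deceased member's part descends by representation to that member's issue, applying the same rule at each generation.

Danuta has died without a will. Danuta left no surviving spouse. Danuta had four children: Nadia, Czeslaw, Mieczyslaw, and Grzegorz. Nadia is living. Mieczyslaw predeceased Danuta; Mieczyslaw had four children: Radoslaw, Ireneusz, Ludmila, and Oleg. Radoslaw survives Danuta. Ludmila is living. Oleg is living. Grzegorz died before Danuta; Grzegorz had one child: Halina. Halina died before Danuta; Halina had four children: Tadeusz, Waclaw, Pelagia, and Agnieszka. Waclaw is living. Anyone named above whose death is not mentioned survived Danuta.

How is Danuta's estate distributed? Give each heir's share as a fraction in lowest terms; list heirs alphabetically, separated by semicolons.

There is no surviving spouse, so the entire estate passes to Danuta's descendants per stirpes.
The estate is divided into 4 equal shares of 1/4 among Nadia, Czeslaw, Mieczyslaw, Grzegorz.
Nadia is living and takes 1/4.
Czeslaw is living and takes 1/4.
Mieczyslaw predeceased; the 1/4 allotted to Mieczyslaw's branch passes to Mieczyslaw's issue by representation.
The 1/4 is divided into 4 equal shares of 1/16 among Radoslaw, Ireneusz, Ludmila, Oleg.
Radoslaw is living and takes 1/16.
Ireneusz is living and takes 1/16.
Ludmila is living and takes 1/16.
Oleg is living and takes 1/16.
Grzegorz predeceased; the 1/4 allotted to Grzegorz's branch passes to Grzegorz's issue by representation.
Halina's line is the sole branch at this level, so the full 1/4 passes to Halina's issue by representation.
The 1/4 is divided into 4 equal shares of 1/16 among Tadeusz, Waclaw, Pelagia, Agnieszka.
Tadeusz is living and takes 1/16.
Waclaw is living and takes 1/16.
Pelagia is living and takes 1/16.
Agnieszka is living and takes 1/16.

Agnieszka 1/16; Czeslaw 1/4; Ireneusz 1/16; Ludmila 1/16; Nadia 1/4; Oleg 1/16; Pelagia 1/16; Radoslaw 1/16; Tadeusz 1/16; Waclaw 1/16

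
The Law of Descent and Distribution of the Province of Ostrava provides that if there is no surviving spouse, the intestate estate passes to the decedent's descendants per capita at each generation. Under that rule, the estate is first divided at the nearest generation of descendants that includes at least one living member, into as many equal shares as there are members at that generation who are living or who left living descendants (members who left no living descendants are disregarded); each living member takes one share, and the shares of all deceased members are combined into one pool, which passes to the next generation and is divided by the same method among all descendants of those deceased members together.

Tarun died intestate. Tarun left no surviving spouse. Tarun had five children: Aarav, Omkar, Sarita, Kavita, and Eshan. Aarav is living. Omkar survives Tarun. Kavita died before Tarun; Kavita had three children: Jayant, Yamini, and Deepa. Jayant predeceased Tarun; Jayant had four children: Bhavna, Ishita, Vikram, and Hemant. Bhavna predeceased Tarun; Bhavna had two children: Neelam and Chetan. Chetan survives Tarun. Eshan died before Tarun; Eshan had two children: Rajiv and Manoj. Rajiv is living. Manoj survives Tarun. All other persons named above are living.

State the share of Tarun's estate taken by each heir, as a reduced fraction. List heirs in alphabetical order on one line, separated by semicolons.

There is no surviving spouse, so the entire estate passes to Tarun's descendants per capita at each generation.
At generation 1 (Aarav, Omkar, Sarita, Kavita, Eshan) there are 5 shares of (1)/5 = 1/5 each.
Living: Aarav, Omkar, and Sarita — each takes 1/5.
Deceased: Kavita and Eshan. Their combined 2/5 is pooled and carried to generation 2.
At generation 2 (Jayant, Yamini, Deepa, Rajiv, Manoj) there are 5 shares of (2/5)/5 = 2/25 each.
Living: Yamini, Deepa, Rajiv, and Manoj — each takes 2/25.
Deceased: Jayant. That 2/25 share is carried to generation 3.
At generation 3 (Bhavna, Ishita, Vikram, Hemant) there are 4 shares of (2/25)/4 = 1/50 each.
Living: Ishita, Vikram, and Hemant — each takes 1/50.
Deceased: Bhavna. That 1/50 share is carried to generation 4.
At generation 4 (Neelam, Chetan) there are 2 shares of (1/50)/2 = 1/100 each.
Living: Neelam and Chetan — each takes 1/100.

Aarav 1/5; Chetan 1/100; Deepa 2/25; Hemant 1/50; Ishita 1/50; Manoj 2/25; Neelam 1/100; Omkar 1/5; Rajiv 2/25; Sarita 1/5; Vikram 1/50; Yamini 2/25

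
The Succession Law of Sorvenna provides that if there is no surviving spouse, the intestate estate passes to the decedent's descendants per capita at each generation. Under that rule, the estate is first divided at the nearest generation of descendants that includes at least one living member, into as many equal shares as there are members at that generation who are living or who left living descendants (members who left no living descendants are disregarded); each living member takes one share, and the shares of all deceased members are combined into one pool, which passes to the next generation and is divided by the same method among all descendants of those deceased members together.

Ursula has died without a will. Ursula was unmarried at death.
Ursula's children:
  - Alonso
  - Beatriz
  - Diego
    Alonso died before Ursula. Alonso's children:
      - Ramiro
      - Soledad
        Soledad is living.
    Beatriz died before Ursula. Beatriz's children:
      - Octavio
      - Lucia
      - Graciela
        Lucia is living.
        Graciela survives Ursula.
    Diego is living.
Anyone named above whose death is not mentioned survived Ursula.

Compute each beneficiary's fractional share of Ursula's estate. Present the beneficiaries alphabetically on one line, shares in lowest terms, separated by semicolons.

There is no surviving spouse, so the entire estate passes to Ursula's descendants per capita at each generation.
At generation 1 (Alonso, Beatriz, Diego) there are 3 shares of (1)/3 = 1/3 each.
Living: Diego — each takes 1/3.
Deceased: Alonso and Beatriz. Their combined 2/3 is pooled and carried to generation 2.
At generation 2 (Ramiro, Soledad, Octavio, Lucia, Graciela) there are 5 shares of (2/3)/5 = 2/15 each.
Living: Ramiro, Soledad, Octavio, Lucia, and Graciela — each takes 2/15.

Diego 1/3; Graciela 2/15; Lucia 2/15; Octavio 2/15; Ramiro 2/15; Soledad 2/15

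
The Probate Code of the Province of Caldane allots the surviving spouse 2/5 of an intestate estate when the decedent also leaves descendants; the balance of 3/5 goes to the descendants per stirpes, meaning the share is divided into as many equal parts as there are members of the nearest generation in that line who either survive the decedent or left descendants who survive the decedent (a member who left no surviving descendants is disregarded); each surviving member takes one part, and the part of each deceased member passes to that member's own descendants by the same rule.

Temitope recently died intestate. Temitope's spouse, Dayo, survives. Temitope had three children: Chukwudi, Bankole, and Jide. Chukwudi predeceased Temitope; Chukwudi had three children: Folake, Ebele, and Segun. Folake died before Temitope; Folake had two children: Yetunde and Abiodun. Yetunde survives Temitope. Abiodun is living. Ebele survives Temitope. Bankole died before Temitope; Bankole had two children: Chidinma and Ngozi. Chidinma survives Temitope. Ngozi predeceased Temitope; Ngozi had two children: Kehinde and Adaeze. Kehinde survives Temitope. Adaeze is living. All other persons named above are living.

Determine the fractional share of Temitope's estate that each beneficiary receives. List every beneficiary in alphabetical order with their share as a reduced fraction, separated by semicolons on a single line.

Abiodun 1/30; Adaeze 1/20; Chidinma 1/10; Dayo 2/5; Ebele 1/15; Jide 1/5; Kehinde 1/20; Segun 1/15; Yetunde 1/30

Dayo, as surviving spouse, takes 2/5.
The remaining 3/5 passes to Temitope's descendants per stirpes.
The 3/5 is divided into 3 equal shares of 1/5 among Chukwudi, Bankole, Jide.
Chukwudi predeceased; the 1/5 allotted to Chukwudi's branch passes to Chukwudi's issue by representation.
The 1/5 is divided into 3 equal shares of 1/15 among Folake, Ebele, Segun.
Folake predeceased; the 1/15 allotted to Folake's branch passes to Folake's issue by representation.
The 1/15 is divided into 2 equal shares of 1/30 among Yetunde, Abiodun.
Yetunde is living and takes 1/30.
Abiodun is living and takes 1/30.
Ebele is living and takes 1/15.
Segun is living and takes 1/15.
Bankole predeceased; the 1/5 allotted to Bankole's branch passes to Bankole's issue by representation.
The 1/5 is divided into 2 equal shares of 1/10 among Chidinma, Ngozi.
Chidinma is living and takes 1/10.
Ngozi predeceased; the 1/10 allotted to Ngozi's branch passes to Ngozi's issue by representation.
The 1/10 is divided into 2 equal shares of 1/20 among Kehinde, Adaeze.
Kehinde is living and takes 1/20.
Adaeze is living and takes 1/20.
Jide is living and takes 1/5.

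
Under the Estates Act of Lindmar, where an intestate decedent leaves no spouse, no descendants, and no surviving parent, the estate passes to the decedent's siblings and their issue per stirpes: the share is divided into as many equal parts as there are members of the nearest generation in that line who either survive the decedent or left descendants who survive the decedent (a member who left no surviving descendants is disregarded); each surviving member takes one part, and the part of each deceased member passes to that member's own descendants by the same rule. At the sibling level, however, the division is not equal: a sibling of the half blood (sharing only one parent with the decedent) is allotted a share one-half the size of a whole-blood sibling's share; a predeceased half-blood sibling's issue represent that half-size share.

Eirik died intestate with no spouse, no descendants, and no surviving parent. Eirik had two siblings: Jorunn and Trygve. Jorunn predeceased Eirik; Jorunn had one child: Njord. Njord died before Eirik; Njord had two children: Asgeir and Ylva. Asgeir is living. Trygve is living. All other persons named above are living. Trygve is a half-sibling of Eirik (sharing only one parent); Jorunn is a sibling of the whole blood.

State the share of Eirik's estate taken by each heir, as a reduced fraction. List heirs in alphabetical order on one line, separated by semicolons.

No spouse, descendants, or parent survives, so the estate passes to Eirik's siblings per stirpes.
Half-blood siblings count for one-half the weight of whole-blood siblings at the initial division.
Dividing 1 in proportion to weights (total weight 3/2): Jorunn (weight 1) → 2/3; Trygve (weight 1/2) → 1/3.
Jorunn predeceased; the 2/3 allotted to Jorunn's branch passes to Jorunn's issue by representation.
Njord's line is the sole branch at this level, so the full 2/3 passes to Njord's issue by representation.
The 2/3 is divided into 2 equal shares of 1/3 among Asgeir, Ylva.
Asgeir is living and takes 1/3.
Ylva is living and takes 1/3.
Trygve is living and takes 1/3.

Asgeir 1/3; Trygve 1/3; Ylva 1/3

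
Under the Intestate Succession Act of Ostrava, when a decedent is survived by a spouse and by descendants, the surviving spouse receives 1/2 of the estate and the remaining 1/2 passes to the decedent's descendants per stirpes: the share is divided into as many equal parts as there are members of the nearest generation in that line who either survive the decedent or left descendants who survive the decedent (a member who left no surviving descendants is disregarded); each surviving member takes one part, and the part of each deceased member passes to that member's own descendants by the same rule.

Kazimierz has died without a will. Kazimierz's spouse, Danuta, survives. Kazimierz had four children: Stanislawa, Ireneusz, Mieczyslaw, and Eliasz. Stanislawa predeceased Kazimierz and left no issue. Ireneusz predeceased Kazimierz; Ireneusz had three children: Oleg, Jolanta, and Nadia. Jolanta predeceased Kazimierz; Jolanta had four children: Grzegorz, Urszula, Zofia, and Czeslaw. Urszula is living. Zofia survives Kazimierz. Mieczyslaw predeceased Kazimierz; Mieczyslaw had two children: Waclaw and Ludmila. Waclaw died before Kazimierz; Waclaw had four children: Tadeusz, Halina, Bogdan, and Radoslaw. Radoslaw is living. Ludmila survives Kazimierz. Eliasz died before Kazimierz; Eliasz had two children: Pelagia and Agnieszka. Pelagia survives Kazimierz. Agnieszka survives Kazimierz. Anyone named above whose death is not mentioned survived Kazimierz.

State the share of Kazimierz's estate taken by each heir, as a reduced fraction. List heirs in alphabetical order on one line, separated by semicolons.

Agnieszka 1/12; Bogdan 1/48; Czeslaw 1/72; Danuta 1/2; Grzegorz 1/72; Halina 1/48; Ludmila 1/12; Nadia 1/18; Oleg 1/18; Pelagia 1/12; Radoslaw 1/48; Tadeusz 1/48; Urszula 1/72; Zofia 1/72

Danuta, as surviving spouse, takes 1/2.
The remaining 1/2 passes to Kazimierz's descendants per stirpes.
Stanislawa left no surviving issue, so that branch lapses and is disregarded.
The 1/2 is divided into 3 equal shares of 1/6 among Ireneusz, Mieczyslaw, Eliasz.
Ireneusz predeceased; the 1/6 allotted to Ireneusz's branch passes to Ireneusz's issue by representation.
The 1/6 is divided into 3 equal shares of 1/18 among Oleg, Jolanta, Nadia.
Oleg is living and takes 1/18.
Jolanta predeceased; the 1/18 allotted to Jolanta's branch passes to Jolanta's issue by representation.
The 1/18 is divided into 4 equal shares of 1/72 among Grzegorz, Urszula, Zofia, Czeslaw.
Grzegorz is living and takes 1/72.
Urszula is living and takes 1/72.
Zofia is living and takes 1/72.
Czeslaw is living and takes 1/72.
Nadia is living and takes 1/18.
Mieczyslaw predeceased; the 1/6 allotted to Mieczyslaw's branch passes to Mieczyslaw's issue by representation.
The 1/6 is divided into 2 equal shares of 1/12 among Waclaw, Ludmila.
Waclaw predeceased; the 1/12 allotted to Waclaw's branch passes to Waclaw's issue by representation.
The 1/12 is divided into 4 equal shares of 1/48 among Tadeusz, Halina, Bogdan, Radoslaw.
Tadeusz is living and takes 1/48.
Halina is living and takes 1/48.
Bogdan is living and takes 1/48.
Radoslaw is living and takes 1/48.
Ludmila is living and takes 1/12.
Eliasz predeceased; the 1/6 allotted to Eliasz's branch passes to Eliasz's issue by representation.
The 1/6 is divided into 2 equal shares of 1/12 among Pelagia, Agnieszka.
Pelagia is living and takes 1/12.
Agnieszka is living and takes 1/12.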